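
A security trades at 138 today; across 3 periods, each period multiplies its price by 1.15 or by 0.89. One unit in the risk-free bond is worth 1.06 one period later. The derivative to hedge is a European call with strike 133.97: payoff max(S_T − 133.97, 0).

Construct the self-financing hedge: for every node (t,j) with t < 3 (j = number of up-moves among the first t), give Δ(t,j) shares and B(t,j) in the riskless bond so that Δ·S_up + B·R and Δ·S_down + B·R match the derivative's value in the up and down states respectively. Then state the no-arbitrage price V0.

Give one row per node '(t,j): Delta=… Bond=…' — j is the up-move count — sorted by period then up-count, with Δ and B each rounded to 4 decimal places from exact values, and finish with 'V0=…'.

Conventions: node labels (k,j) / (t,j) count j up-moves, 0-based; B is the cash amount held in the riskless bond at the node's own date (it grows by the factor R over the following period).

(0,0): Delta=0.8227 Bond=-85.1139
(1,0): Delta=0.5497 Bond=-56.6901
(1,1): Delta=0.9346 Bond=-107.9723
(2,0): Delta=0.0000 Bond=0.0000
(2,1): Delta=0.7750 Bond=-91.9046
(2,2): Delta=1.0000 Bond=-126.3868
V0=28.4245

Risk-neutral probability p* = (R−d)/(u−d) = (1.06−0.89)/(1.15−0.89) = 0.6538.
Terminal payoffs: V(3,0)=0.0000, V(3,1)=0.0000, V(3,2)=28.4594, V(3,3)=75.9107
Node (2,0) S=109.3098: V=(p*·0.0000+(1−p*)·0.0000)/1.06=0.0000; Δ=(0.0000−0.0000)/(125.7063−97.2857)=0.0000; B=V−Δ·S=0.0000
Node (2,1) S=141.2430: V=(p*·28.4594+(1−p*)·0.0000)/1.06=17.5548; Δ=(28.4594−0.0000)/(162.4294−125.7063)=0.7750; B=V−Δ·S=-91.9046
Node (2,2) S=182.5050: V=(p*·75.9107+(1−p*)·28.4594)/1.06=56.1182; Δ=(75.9107−28.4594)/(209.8807−162.4294)=1.0000; B=V−Δ·S=-126.3868
Node (1,0) S=122.8200: V=(p*·17.5548+(1−p*)·0.0000)/1.06=10.8284; Δ=(17.5548−0.0000)/(141.2430−109.3098)=0.5497; B=V−Δ·S=-56.6901
Node (1,1) S=158.7000: V=(p*·56.1182+(1−p*)·17.5548)/1.06=40.3484; Δ=(56.1182−17.5548)/(182.5050−141.2430)=0.9346; B=V−Δ·S=-107.9723
Node (0,0) S=138.0000: V=(p*·40.3484+(1−p*)·10.8284)/1.06=28.4245; Δ=(40.3484−10.8284)/(158.7000−122.8200)=0.8227; B=V−Δ·S=-85.1139
Sanity check at the root: Δ(0,0)·S0 + B(0,0) reproduces V0 = 28.4245.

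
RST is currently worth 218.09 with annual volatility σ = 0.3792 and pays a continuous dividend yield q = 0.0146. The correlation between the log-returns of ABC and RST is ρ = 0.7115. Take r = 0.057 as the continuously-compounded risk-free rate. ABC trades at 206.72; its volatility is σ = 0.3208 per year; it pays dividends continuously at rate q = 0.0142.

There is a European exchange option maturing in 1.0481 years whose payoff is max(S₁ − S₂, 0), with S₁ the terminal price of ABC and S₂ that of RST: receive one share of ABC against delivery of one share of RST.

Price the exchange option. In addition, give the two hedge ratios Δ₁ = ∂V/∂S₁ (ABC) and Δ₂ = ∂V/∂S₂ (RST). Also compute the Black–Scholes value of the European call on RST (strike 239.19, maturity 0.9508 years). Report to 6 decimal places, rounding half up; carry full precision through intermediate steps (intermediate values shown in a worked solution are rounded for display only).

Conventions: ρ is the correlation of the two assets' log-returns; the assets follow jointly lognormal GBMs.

σ_eff = √(σ₁² + σ₂² − 2ρσ₁σ₂) = √(0.3208² + 0.3792² − 2·0.7115·0.3208·0.3792) = 0.271295
d₁ = (ln(S₁/S₂) + (q₂ − q₁ + σ_eff²/2)T) / (σ_eff√T) = (ln(206.72/218.09) + (0.0146 − 0.0142 + 0.036801)·1.0481) / 0.277743 = -0.052396
d₂ = d₁ − σ_eff√T = -0.052396 − 0.277743 = -0.330140
N(d₁) = 0.479106,  N(d₂) = 0.370647
V = S₁·e^{−q₁T}·N(d₁) − S₂·e^{−q₂T}·N(d₂) = 97.577777 − 79.606931 = 17.970846
Δ₁ = e^{−q₁T}·N(d₁) = 0.472029;  Δ₂ = −e^{−q₂T}·N(d₂) = -0.365019
[vanilla: RST call K=239.19]
σ√T = 0.3792·√0.9508 = 0.369754
d₁ = (ln(S/K) + (r−q+σ²/2)T) / (σ√T) = (ln(218.09/239.19) + (0.057−0.0146+0.3792²/2)·0.9508) / 0.369754 = (-0.092350 + 0.108673) / 0.369754 = 0.044144
d₂ = d₁ − σ√T = 0.044144 − 0.369754 = -0.325610
e^{−rT} = 0.947247
e^{−qT} = 0.986214
N(d₁) = 0.517605,  N(d₂) = 0.372360
price = S·e^{−qT}·N(d₁) − K·e^{−rT}·N(d₂) = 111.328345 − 84.366300 = 26.962044

exchange price = 17.970846
Δ1 = 0.472029
Δ2 = -0.365019
price(RST call K=239.19) = 26.962044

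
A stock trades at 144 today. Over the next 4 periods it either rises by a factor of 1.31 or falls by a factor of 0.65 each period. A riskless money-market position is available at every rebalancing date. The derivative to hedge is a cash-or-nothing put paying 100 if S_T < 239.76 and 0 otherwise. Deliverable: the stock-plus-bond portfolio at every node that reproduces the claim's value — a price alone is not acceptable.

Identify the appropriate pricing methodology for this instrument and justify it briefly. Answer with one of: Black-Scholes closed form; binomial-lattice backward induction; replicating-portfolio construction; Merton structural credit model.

Key observation: the deliverable is the dynamic trading strategy on the 4-step tree (spot 144, moves 1.31 and 0.65), so the valuation must go through the node-by-node replicating-portfolio solve.

framework: replicating-portfolio construction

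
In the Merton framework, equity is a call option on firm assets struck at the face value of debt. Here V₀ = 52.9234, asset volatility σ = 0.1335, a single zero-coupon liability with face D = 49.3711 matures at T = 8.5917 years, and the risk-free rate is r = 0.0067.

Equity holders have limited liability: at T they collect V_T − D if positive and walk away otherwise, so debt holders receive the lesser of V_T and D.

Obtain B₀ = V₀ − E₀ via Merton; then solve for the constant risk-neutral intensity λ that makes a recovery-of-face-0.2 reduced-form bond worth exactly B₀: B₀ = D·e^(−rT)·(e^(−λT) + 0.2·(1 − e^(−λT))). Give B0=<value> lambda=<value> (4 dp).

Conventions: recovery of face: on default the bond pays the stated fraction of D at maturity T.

With assets at 52.9234 and a single debt payment of 49.3711 at 8.5917 years:
d₁ = [ln(V₀/D) + (r + σ²/2)T] / (σ√T)
   = [ln(52.9234/49.3711) + (0.0067 + 0.5·0.1335²)·8.5917] / (0.1335·√8.5917)
   = [0.069480 + 0.134126] / 0.391310 = 0.520320
d₂ = d₁ − σ√T = 0.520320 − 0.391310 = 0.129010
N(d₁) = 0.698580,  N(d₂) = 0.551325,  e^(−rT) = 0.944061
E₀ = V₀·N(d₁) − D·e^(−rT)·N(d₂)
   = 52.9234·0.698580 − 49.3711·0.944061·0.551325 = 11.274314
B₀ = V₀ − E₀ = 52.9234 − 11.274314 = 41.649086
e^(−λT) = (B₀·e^(rT)/D − 0.2)/(1 − 0.2) = (41.6491·1.059253/49.3711 − 0.2)/0.8 = 0.86697313
λ = −ln(0.86697313)/8.5917 = 0.016615

B0=41.6491 lambda=0.0166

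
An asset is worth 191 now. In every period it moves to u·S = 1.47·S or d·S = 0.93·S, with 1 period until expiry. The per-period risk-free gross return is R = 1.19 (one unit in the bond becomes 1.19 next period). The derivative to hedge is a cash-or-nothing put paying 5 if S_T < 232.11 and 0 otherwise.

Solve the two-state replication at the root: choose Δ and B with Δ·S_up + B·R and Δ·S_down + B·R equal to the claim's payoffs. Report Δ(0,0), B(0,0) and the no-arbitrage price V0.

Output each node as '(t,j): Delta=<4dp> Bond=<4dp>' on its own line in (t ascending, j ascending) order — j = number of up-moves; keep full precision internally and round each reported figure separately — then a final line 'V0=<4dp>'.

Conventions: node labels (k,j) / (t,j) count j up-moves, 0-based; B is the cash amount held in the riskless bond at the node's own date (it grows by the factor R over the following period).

Since d<R<u, set p* = (R−d)/(u−d) = 0.4815; price each node as the discounted p*-expectation of its children.
Payoffs at expiry: V(1,0)=5.0000, V(1,1)=0.0000
  t=0,j=0: stock 191.0000 → up 280.7700 (V=0.0000), down 177.6300 (V=5.0000). Price 2.1786; hedge Δ=-0.0485, bond B=11.4379.
Check: Δ(0,0)·S0 + B(0,0) = 2.1786 = V0.

(0,0): Delta=-0.0485 Bond=11.4379
V0=2.1786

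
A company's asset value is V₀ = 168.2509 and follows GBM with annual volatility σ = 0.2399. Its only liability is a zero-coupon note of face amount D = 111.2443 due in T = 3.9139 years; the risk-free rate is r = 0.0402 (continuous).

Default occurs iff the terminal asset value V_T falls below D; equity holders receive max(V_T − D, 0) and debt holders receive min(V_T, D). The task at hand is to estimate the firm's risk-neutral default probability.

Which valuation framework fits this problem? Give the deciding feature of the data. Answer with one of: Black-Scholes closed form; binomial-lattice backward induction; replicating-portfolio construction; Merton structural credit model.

framework: Merton structural credit model

Key observation: the asked-for credit quantity lives on the firm's capital structure — asset value, asset volatility, debt face 111.2443 — which is the structural model's domain.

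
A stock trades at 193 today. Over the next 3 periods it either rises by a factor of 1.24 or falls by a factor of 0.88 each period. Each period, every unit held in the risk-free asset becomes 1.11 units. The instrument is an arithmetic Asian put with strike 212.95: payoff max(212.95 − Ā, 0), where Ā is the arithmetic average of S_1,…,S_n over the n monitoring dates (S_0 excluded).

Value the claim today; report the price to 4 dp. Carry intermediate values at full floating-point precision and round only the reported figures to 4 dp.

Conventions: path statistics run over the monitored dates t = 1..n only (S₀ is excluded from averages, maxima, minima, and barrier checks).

price = 6.4405

With p* = (R−d)/(u−d) = 0.6389, sum probability × payoff across the paths and divide by R^3.
Enumerate all 2^3 = 8 price paths (U = up ×1.24, D = down ×0.88); each path with k up-moves has probability p*^k·(1−p*)^(3−k).
DDD: Ā=150.2744, payoff=62.6756, prob=0.047089
UDD: Ā=211.7503, payoff=1.1997, prob=0.083312
DUD: Ā=188.5903, payoff=24.3597, prob=0.083312
UUD: Ā=265.7409, payoff=0.0000, prob=0.147398
DDU: Ā=168.2095, payoff=44.7405, prob=0.083312
UDU: Ā=237.0225, payoff=0.0000, prob=0.147398
DUU: Ā=213.8625, payoff=0.0000, prob=0.147398
UUU: Ā=301.3517, payoff=0.0000, prob=0.260781
Price = Σ prob·payoff / R^3 = 8.808160 / 1.367631 = 6.4405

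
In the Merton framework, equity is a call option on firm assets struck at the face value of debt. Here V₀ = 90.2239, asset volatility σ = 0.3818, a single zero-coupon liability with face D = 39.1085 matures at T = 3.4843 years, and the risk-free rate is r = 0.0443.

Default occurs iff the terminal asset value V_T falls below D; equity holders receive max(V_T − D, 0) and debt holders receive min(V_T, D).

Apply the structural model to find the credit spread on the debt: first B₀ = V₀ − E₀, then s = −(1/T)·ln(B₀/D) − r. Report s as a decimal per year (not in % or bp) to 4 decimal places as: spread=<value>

spread=0.0123

With assets at 90.2239 and a single debt payment of 39.1085 at 3.4843 years:
d₁ = [ln(V₀/D) + (r + σ²/2)T] / (σ√T)
   = [ln(90.2239/39.1085) + (0.0443 + 0.5·0.3818²)·3.4843] / (0.3818·√3.4843)
   = [0.835955 + 0.408310] / 0.712679 = 1.745898
d₂ = d₁ − σ√T = 1.745898 − 0.712679 = 1.033220
N(d₁) = 0.959586,  N(d₂) = 0.849249,  e^(−rT) = 0.856968
E₀ = V₀·N(d₁) − D·e^(−rT)·N(d₂)
   = 90.2239·0.959586 − 39.1085·0.856968·0.849249 = 58.115188
B₀ = V₀ − E₀ = 90.2239 − 58.115188 = 32.108712
spread = −(1/T)·ln(B₀/D) − r = −(1/3.4843)·ln(32.108712/39.1085) − 0.0443 = 0.01230031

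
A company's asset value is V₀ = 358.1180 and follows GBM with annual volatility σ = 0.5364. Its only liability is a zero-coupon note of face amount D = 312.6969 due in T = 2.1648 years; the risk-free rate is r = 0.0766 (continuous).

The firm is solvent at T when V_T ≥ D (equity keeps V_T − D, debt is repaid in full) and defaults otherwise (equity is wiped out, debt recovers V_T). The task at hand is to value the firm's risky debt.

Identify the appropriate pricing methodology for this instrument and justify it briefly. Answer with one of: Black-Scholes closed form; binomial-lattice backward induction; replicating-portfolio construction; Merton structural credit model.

framework: Merton structural credit model

Key observation: the question is about default risk generated by asset-value dynamics against a debt face of 312.6969 — the structural framework prices exactly that.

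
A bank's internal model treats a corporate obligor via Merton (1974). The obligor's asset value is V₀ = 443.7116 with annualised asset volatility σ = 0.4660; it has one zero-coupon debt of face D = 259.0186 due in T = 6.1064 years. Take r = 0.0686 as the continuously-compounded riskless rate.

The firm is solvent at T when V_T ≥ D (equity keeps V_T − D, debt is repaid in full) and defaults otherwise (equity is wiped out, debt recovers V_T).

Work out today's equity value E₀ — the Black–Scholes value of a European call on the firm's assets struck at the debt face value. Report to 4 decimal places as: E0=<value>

E0=305.9777

Equity is a call on the firm's assets struck at D = 259.0186:
d₁ = [ln(V₀/D) + (r + σ²/2)T] / (σ√T)
   = [ln(443.7116/259.0186) + (0.0686 + 0.5·0.4660²)·6.1064] / (0.4660·√6.1064)
   = [0.538275 + 1.081920] / 1.151539 = 1.406982
d₂ = d₁ − σ√T = 1.406982 − 1.151539 = 0.255444
N(d₁) = 0.920284,  N(d₂) = 0.600810,  e^(−rT) = 0.657771
E₀ = V₀·N(d₁) − D·e^(−rT)·N(d₂)
   = 443.7116·0.920284 − 259.0186·0.657771·0.600810 = 305.977692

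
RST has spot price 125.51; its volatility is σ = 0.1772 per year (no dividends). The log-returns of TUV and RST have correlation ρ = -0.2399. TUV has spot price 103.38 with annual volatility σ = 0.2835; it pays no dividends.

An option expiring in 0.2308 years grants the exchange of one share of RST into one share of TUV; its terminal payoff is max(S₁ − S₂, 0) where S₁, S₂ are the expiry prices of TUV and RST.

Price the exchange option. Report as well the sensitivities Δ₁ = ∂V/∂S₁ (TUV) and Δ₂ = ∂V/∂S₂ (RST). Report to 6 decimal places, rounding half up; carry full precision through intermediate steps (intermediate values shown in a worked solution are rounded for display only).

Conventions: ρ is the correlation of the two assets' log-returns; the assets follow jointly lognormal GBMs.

σ_eff = √(σ₁² + σ₂² − 2ρσ₁σ₂) = √(0.2835² + 0.1772² − 2·-0.2399·0.2835·0.1772) = 0.368613
d₁ = (ln(S₁/S₂) + (q₂ − q₁ + σ_eff²/2)T) / (σ_eff√T) = (ln(103.38/125.51) + (0.0 − 0.0 + 0.067938)·0.2308) / 0.177088 = -1.006811
d₂ = d₁ − σ_eff√T = -1.006811 − 0.177088 = -1.183899
N(d₁) = 0.157013,  N(d₂) = 0.118227
V = S₁·e^{−q₁T}·N(d₁) − S₂·e^{−q₂T}·N(d₂) = 16.231974 − 14.838609 = 1.393365
Key observation: r never enters — measured in units of RST, the claim is a call on S₁/S₂ struck at 1, so only the dividend yields and σ_eff matter.
Δ₁ = e^{−q₁T}·N(d₁) = 0.157013;  Δ₂ = −e^{−q₂T}·N(d₂) = -0.118227

exchange price = 1.393365
Δ1 = 0.157013
Δ2 = -0.118227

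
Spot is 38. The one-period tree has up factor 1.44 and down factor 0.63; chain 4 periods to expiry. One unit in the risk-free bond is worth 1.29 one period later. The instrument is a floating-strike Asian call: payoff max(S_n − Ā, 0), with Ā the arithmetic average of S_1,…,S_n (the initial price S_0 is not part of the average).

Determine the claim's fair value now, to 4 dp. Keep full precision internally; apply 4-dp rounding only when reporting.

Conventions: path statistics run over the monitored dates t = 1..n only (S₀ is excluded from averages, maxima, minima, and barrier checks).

Under the martingale measure an up-move has probability p* = 0.8148; value the claim as the probability-weighted average of per-path payoffs, discounted 4 periods at R = 1.29.
Enumerate all 2^4 = 16 price paths (U = up ×1.44, D = down ×0.63); each path with k up-moves has probability p*^k·(1−p*)^(4−k).
DDDD: Ā=13.6275, payoff=0.0000, prob=0.001176
UDDD: Ā=31.1486, payoff=0.0000, prob=0.005175
DUDD: Ā=23.4536, payoff=0.0000, prob=0.005175
UUDD: Ā=53.6083, payoff=0.0000, prob=0.022768
DDUD: Ā=18.6058, payoff=0.0000, prob=0.005175
UDUD: Ā=42.5275, payoff=0.0000, prob=0.022768
DUUD: Ā=34.8325, payoff=0.0000, prob=0.022768
UUUD: Ā=79.6172, payoff=0.0000, prob=0.100180
DDDU: Ā=15.5516, payoff=0.0000, prob=0.005175
UDDU: Ā=35.5466, payoff=0.0000, prob=0.022768
DUDU: Ā=27.8516, payoff=3.4228, prob=0.022768
UUDU: Ā=63.6608, payoff=7.8236, prob=0.100180
DDUU: Ā=23.0038, payoff=8.2707, prob=0.022768
UDUU: Ā=52.5800, payoff=18.9044, prob=0.100180
DUUU: Ā=44.8850, payoff=26.5994, prob=0.100180
UUUU: Ā=102.5943, payoff=60.7987, prob=0.440794
Price = Σ prob·payoff / R^4 = 32.408336 / 2.769229 = 11.7030

price = 11.7030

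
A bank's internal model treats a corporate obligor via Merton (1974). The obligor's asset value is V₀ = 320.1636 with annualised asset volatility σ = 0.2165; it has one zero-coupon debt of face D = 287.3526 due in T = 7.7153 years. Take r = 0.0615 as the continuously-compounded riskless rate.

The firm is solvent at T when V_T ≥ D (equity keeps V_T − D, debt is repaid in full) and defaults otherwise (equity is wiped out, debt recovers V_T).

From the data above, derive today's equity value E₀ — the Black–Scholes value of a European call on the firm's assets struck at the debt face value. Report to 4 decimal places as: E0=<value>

E0=153.7329

Work the structural quantities from V₀ = 320.1636 against face 287.3526:
d₁ = [ln(V₀/D) + (r + σ²/2)T] / (σ√T)
   = [ln(320.1636/287.3526) + (0.0615 + 0.5·0.2165²)·7.7153] / (0.2165·√7.7153)
   = [0.108122 + 0.655308] / 0.601360 = 1.269506
d₂ = d₁ − σ√T = 1.269506 − 0.601360 = 0.668146
N(d₁) = 0.897870,  N(d₂) = 0.747980,  e^(−rT) = 0.622202
E₀ = V₀·N(d₁) − D·e^(−rT)·N(d₂)
   = 320.1636·0.897870 − 287.3526·0.622202·0.747980 = 153.732905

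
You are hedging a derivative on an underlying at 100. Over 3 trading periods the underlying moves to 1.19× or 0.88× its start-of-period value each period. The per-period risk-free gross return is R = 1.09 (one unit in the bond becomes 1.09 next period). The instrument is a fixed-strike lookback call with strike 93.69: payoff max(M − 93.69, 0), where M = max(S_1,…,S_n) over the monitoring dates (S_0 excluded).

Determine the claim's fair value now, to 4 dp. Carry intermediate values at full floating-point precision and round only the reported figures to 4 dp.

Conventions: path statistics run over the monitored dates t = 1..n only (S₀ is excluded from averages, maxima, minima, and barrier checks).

price = 32.4876

With p* = (R−d)/(u−d) = 0.6774, sum probability × payoff across the paths and divide by R^3.
Enumerate all 2^3 = 8 price paths (U = up ×1.19, D = down ×0.88); each path with k up-moves has probability p*^k·(1−p*)^(3−k).
DDD: M=88.0000, payoff=0.0000, prob=0.033567
UDD: M=119.0000, payoff=25.3100, prob=0.070491
DUD: M=104.7200, payoff=11.0300, prob=0.070491
UUD: M=141.6100, payoff=47.9200, prob=0.148031
DDU: M=92.1536, payoff=0.0000, prob=0.070491
UDU: M=124.6168, payoff=30.9268, prob=0.148031
DUU: M=124.6168, payoff=30.9268, prob=0.148031
UUU: M=168.5159, payoff=74.8259, prob=0.310866
Price = Σ prob·payoff / R^3 = 42.072379 / 1.295029 = 32.4876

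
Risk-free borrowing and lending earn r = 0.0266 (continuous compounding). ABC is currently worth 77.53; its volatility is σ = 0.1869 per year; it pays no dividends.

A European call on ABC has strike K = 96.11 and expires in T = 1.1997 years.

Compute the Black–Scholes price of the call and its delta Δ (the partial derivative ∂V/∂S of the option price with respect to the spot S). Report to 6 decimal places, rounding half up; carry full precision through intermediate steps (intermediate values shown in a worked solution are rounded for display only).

price = 1.761810
Δ = 0.214423

σ√T = 0.1869·√1.1997 = 0.204713
d₁ = (ln(S/K) + (r+σ²/2)T) / (σ√T) = (ln(77.53/96.11) + (0.0266+0.1869²/2)·1.1997) / 0.204713 = (-0.214828 + 0.052866) / 0.204713 = -0.791169
d₂ = d₁ − σ√T = -0.791169 − 0.204713 = -0.995882
e^{−rT} = 0.968592
N(d₁) = 0.214423,  N(d₂) = 0.159654
Call price V = S·N(d₁) − K·e^{−rT}·N(d₂) = 16.624190 − 14.862380 = 1.761810
Δ = N(d₁) = 0.214423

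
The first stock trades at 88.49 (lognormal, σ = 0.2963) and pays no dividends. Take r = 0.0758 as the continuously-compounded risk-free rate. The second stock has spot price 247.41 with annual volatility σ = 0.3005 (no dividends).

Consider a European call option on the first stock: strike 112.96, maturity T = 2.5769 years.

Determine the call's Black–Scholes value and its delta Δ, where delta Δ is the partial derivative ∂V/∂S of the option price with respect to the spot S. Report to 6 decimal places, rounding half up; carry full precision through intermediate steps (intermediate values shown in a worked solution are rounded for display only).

σ√T = 0.2963·√2.5769 = 0.475642
d₁ = (ln(S/K) + (r+σ²/2)T) / (σ√T) = (ln(88.49/112.96) + (0.0758+0.2963²/2)·2.5769) / 0.475642 = (-0.244144 + 0.308447) / 0.475642 = 0.135191
d₂ = d₁ − σ√T = 0.135191 − 0.475642 = -0.340451
e^{−rT} = 0.822564
N(d₁) = 0.553770,  N(d₂) = 0.366758
Call price V = S·N(d₁) − K·e^{−rT}·N(d₂) = 49.003071 − 34.078025 = 14.925046
Δ = N(d₁) = 0.553770

price = 14.925046
Δ = 0.553770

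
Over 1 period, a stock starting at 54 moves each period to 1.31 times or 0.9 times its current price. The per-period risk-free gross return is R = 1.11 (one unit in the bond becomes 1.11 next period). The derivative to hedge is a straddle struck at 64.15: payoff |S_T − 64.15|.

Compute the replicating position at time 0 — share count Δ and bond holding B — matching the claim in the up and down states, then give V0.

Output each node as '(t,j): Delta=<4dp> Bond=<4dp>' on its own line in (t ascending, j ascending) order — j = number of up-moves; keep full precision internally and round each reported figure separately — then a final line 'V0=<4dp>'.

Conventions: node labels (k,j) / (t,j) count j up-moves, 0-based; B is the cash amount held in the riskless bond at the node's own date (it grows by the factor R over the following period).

(0,0): Delta=-0.4047 Bond=31.7282
V0=9.8745

The replicating-portfolio and risk-neutral prices coincide; use p* = (1.11−0.9)/(1.31−0.9) = 0.5122 for the latter.
Expiry values: V(1,0)=15.5500, V(1,1)=6.5900
(0,0): S=54.0000. Δ = (V_up−V_dn)/(S_up−S_dn) = (6.5900−15.5500)/(70.7400−48.6000) = -0.4047. V = [p*·6.5900 + (1−p*)·15.5500]/1.11 = 9.8745. B = V − Δ·S = 31.7282.
As a check, the time-0 holding Δ(0,0)·S0 + B(0,0) comes to 9.8745 — exactly V0.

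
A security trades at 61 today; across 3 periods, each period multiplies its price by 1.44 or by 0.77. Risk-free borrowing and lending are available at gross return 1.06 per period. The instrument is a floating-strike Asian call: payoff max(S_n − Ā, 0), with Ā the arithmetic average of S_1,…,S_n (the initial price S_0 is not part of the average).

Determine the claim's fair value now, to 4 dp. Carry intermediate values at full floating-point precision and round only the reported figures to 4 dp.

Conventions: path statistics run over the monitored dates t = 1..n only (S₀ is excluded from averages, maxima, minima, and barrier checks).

Set p* = 0.4328 (from d < R < u); the path-dependent value is the discounted p*-expectation over all price paths.
Enumerate all 2^3 = 8 price paths (U = up ×1.44, D = down ×0.77); each path with k up-moves has probability p*^k·(1−p*)^(3−k).
DDD: Ā=36.9951, payoff=0.0000, prob=0.182443
UDD: Ā=69.1857, payoff=0.0000, prob=0.139233
DUD: Ā=55.5624, payoff=0.0000, prob=0.139233
UUD: Ā=103.9089, payoff=0.0000, prob=0.106256
DDU: Ā=45.0724, payoff=7.0079, prob=0.139233
UDU: Ā=84.2913, payoff=13.1057, prob=0.106256
DUU: Ā=70.6679, payoff=26.7291, prob=0.106256
UUU: Ā=132.1582, payoff=49.9868, prob=0.081090
Price = Σ prob·payoff / R^3 = 9.261886 / 1.191016 = 7.7765

price = 7.7765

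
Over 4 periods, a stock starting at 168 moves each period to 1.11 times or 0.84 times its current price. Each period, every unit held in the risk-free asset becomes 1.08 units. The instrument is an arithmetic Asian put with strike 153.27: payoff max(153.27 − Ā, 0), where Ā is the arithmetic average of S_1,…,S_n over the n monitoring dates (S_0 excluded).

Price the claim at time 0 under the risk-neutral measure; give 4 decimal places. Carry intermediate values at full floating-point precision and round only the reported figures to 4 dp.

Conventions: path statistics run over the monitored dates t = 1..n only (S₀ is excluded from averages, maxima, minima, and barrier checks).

No-arbitrage gives p* = (R−d)/(u−d) = 0.8889: enumerate every path, weight its payoff by its p*-probability, and discount by R^4.
Enumerate all 2^4 = 16 price paths (U = up ×1.11, D = down ×0.84); each path with k up-moves has probability p*^k·(1−p*)^(4−k).
DDDD: Ā=110.7194, payoff=42.5506, prob=0.000152
UDDD: Ā=146.3077, payoff=6.9623, prob=0.001219
DUDD: Ā=134.9677, payoff=18.3023, prob=0.001219
UUDD: Ā=178.3502, payoff=0.0000, prob=0.009755
DDUD: Ā=125.4421, payoff=27.8279, prob=0.001219
UDUD: Ā=165.7628, payoff=0.0000, prob=0.009755
DUUD: Ā=154.4228, payoff=0.0000, prob=0.009755
UUUD: Ā=204.0587, payoff=0.0000, prob=0.078037
DDDU: Ā=117.4406, payoff=35.8294, prob=0.001219
UDDU: Ā=155.1894, payoff=0.0000, prob=0.009755
DUDU: Ā=143.8494, payoff=9.4206, prob=0.009755
UUDU: Ā=190.0867, payoff=0.0000, prob=0.078037
DDUU: Ā=134.3238, payoff=18.9462, prob=0.009755
UDUU: Ā=177.4993, payoff=0.0000, prob=0.078037
DUUU: Ā=166.1593, payoff=0.0000, prob=0.078037
UUUU: Ā=219.5677, payoff=0.0000, prob=0.624295
Price = Σ prob·payoff / R^4 = 0.391617 / 1.360489 = 0.2879

price = 0.2879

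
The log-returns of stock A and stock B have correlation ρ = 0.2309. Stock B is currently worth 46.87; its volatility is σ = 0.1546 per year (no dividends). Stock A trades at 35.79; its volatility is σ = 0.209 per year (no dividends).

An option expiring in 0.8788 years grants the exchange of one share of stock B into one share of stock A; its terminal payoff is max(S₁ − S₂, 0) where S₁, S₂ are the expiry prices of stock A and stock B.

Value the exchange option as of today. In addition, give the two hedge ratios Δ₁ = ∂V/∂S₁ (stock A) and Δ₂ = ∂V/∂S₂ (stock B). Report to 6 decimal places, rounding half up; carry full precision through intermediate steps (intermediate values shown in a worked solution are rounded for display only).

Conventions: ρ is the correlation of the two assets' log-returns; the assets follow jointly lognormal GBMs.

σ_eff = √(σ₁² + σ₂² − 2ρσ₁σ₂) = √(0.209² + 0.1546² − 2·0.2309·0.209·0.1546) = 0.229479
d₁ = (ln(S₁/S₂) + (q₂ − q₁ + σ_eff²/2)T) / (σ_eff√T) = (ln(35.79/46.87) + (0.0 − 0.0 + 0.026330)·0.8788) / 0.215124 = -1.146178
d₂ = d₁ − σ_eff√T = -1.146178 − 0.215124 = -1.361302
N(d₁) = 0.125861,  N(d₂) = 0.086709
V = S₁·e^{−q₁T}·N(d₁) − S₂·e^{−q₂T}·N(d₂) = 4.504559 − 4.064061 = 0.440498
Key observation: the rate r is irrelevant here: denominating values in stock B turns the exchange into a ratio option on S₁/S₂, and discounting at r drops out.
Δ₁ = e^{−q₁T}·N(d₁) = 0.125861;  Δ₂ = −e^{−q₂T}·N(d₂) = -0.086709

exchange price = 0.440498
Δ1 = 0.125861
Δ2 = -0.086709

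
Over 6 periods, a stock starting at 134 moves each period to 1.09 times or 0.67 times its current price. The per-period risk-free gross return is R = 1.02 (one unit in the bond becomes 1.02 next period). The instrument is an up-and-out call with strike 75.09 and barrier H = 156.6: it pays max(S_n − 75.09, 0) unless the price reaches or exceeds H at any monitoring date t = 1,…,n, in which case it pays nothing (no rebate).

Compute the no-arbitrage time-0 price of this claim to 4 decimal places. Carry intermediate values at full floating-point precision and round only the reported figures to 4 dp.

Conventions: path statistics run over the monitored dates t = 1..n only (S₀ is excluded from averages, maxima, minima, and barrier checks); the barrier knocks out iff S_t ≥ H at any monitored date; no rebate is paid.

With p* = (R−d)/(u−d) = 0.8333, sum probability × payoff across the paths and divide by R^6.
Enumerate all 2^6 = 64 price paths (U = up ×1.09, D = down ×0.67); each path with k up-moves has probability p*^k·(1−p*)^(6−k).
DDDDDD: M=89.7800, payoff=0.0000, prob=0.000021
UDDDDD: M=146.0600, payoff=0.0000, prob=0.000107
DUDDDD: M=97.8602, payoff=0.0000, prob=0.000107
UUDDDD: M=159.2054, payoff=0.0000, prob=0.000536
DDUDDD: M=89.7800, payoff=0.0000, prob=0.000107
UDUDDD: M=146.0600, payoff=0.0000, prob=0.000536
DUUDDD: M=106.6676, payoff=0.0000, prob=0.000536
UUUDDD: M=173.5339, payoff=0.0000, prob=0.002679
DDDUDD: M=89.7800, payoff=0.0000, prob=0.000107
UDDUDD: M=146.0600, payoff=0.0000, prob=0.000536
DUDUDD: M=97.8602, payoff=0.0000, prob=0.000536
UUDUDD: M=159.2054, payoff=0.0000, prob=0.002679
DDUUDD: M=89.7800, payoff=0.0000, prob=0.000536
UDUUDD: M=146.0600, payoff=0.0000, prob=0.002679
DUUUDD: M=116.2677, payoff=0.0000, prob=0.002679
UUUUDD: M=189.1519, payoff=0.0000, prob=0.013396
DDDDUD: M=89.7800, payoff=0.0000, prob=0.000107
UDDDUD: M=146.0600, payoff=0.0000, prob=0.000536
DUDDUD: M=97.8602, payoff=0.0000, prob=0.000536
UUDDUD: M=159.2054, payoff=0.0000, prob=0.002679
DDUDUD: M=89.7800, payoff=0.0000, prob=0.000536
UDUDUD: M=146.0600, payoff=0.0000, prob=0.002679
DUUDUD: M=106.6676, payoff=0.0000, prob=0.002679
UUUDUD: M=173.5339, payoff=0.0000, prob=0.013396
DDDUUD: M=89.7800, payoff=0.0000, prob=0.000536
UDDUUD: M=146.0600, payoff=0.0000, prob=0.002679
DUDUUD: M=97.8602, payoff=0.0000, prob=0.002679
UUDUUD: M=159.2054, payoff=0.0000, prob=0.013396
DDUUUD: M=89.7800, payoff=0.0000, prob=0.002679
UDUUUD: M=146.0600, payoff=9.8203, prob=0.013396
DUUUUD: M=126.7318, payoff=9.8203, prob=0.013396
UUUUUD: M=206.1756, payoff=0.0000, prob=0.066980
DDDDDU: M=89.7800, payoff=0.0000, prob=0.000107
UDDDDU: M=146.0600, payoff=0.0000, prob=0.000536
DUDDDU: M=97.8602, payoff=0.0000, prob=0.000536
UUDDDU: M=159.2054, payoff=0.0000, prob=0.002679
DDUDDU: M=89.7800, payoff=0.0000, prob=0.000536
UDUDDU: M=146.0600, payoff=0.0000, prob=0.002679
DUUDDU: M=106.6676, payoff=0.0000, prob=0.002679
UUUDDU: M=173.5339, payoff=0.0000, prob=0.013396
DDDUDU: M=89.7800, payoff=0.0000, prob=0.000536
UDDUDU: M=146.0600, payoff=0.0000, prob=0.002679
DUDUDU: M=97.8602, payoff=0.0000, prob=0.002679
UUDUDU: M=159.2054, payoff=0.0000, prob=0.013396
DDUUDU: M=89.7800, payoff=0.0000, prob=0.002679
UDUUDU: M=146.0600, payoff=9.8203, prob=0.013396
DUUUDU: M=116.2677, payoff=9.8203, prob=0.013396
UUUUDU: M=189.1519, payoff=0.0000, prob=0.066980
DDDDUU: M=89.7800, payoff=0.0000, prob=0.000536
UDDDUU: M=146.0600, payoff=0.0000, prob=0.002679
DUDDUU: M=97.8602, payoff=0.0000, prob=0.002679
UUDDUU: M=159.2054, payoff=0.0000, prob=0.013396
DDUDUU: M=89.7800, payoff=0.0000, prob=0.002679
UDUDUU: M=146.0600, payoff=9.8203, prob=0.013396
DUUDUU: M=106.6676, payoff=9.8203, prob=0.013396
UUUDUU: M=173.5339, payoff=0.0000, prob=0.066980
DDDUUU: M=89.7800, payoff=0.0000, prob=0.002679
UDDUUU: M=146.0600, payoff=9.8203, prob=0.013396
DUDUUU: M=97.8602, payoff=9.8203, prob=0.013396
UUDUUU: M=159.2054, payoff=0.0000, prob=0.066980
DDUUUU: M=89.7800, payoff=9.8203, prob=0.013396
UDUUUU: M=146.0600, payoff=63.0477, prob=0.066980
DUUUUU: M=138.1377, payoff=63.0477, prob=0.066980
UUUUUU: M=224.7314, payoff=0.0000, prob=0.334898
Price = Σ prob·payoff / R^6 = 9.629781 / 1.126162 = 8.5510

price = 8.5510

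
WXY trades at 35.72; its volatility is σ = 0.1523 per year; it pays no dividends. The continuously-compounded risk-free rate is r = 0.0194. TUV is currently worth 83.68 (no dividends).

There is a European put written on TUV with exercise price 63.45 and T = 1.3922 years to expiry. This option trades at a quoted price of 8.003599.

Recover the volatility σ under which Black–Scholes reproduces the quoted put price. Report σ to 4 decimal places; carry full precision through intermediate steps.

At σ = 0.4996 the Black–Scholes value reproduces the quote:
σ√T = 0.4996·√1.3922 = 0.589486
d₁ = (ln(S/K) + (r+σ²/2)T) / (σ√T) = (ln(83.68/63.45) + (0.0194+0.4996²/2)·1.3922) / 0.589486 = (0.276748 + 0.200755) / 0.589486 = 0.810034
d₂ = d₁ − σ√T = 0.810034 − 0.589486 = 0.220548
e^{−rT} = 0.973353
N(−d₁) = 0.208960,  N(−d₂) = 0.412722
V = K·e^{−rT}·N(−d₂) − S·N(−d₁) = 25.489410 − 17.485810 = 8.003599 (matching the quote); vega is positive throughout, so no other σ reproduces this price

sigma = 0.4996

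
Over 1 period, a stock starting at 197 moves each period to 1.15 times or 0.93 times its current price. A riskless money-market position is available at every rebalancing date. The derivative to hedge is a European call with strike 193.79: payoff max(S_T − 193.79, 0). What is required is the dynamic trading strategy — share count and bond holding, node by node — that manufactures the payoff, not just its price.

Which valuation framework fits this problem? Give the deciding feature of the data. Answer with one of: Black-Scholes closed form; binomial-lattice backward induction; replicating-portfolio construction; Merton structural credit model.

Key observation: the deliverable is the dynamic trading strategy on the 1-step tree (spot 197, moves 1.15 and 0.93), so the valuation must go through the node-by-node replicating-portfolio solve.

framework: replicating-portfolio construction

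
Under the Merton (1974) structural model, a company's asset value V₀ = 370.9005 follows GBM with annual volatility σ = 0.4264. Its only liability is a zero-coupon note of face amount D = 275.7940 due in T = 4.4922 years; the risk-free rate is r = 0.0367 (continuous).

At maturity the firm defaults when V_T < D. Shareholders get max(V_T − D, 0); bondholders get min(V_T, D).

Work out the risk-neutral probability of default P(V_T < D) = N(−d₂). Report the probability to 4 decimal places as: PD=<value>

PD=0.4767

Apply the equity-as-call identities (strike 275.7940, horizon 4.4922 years):
d₁ = [ln(V₀/D) + (r + σ²/2)T] / (σ√T)
   = [ln(370.9005/275.7940) + (0.0367 + 0.5·0.4264²)·4.4922] / (0.4264·√4.4922)
   = [0.296280 + 0.573243] / 0.903747 = 0.962131
d₂ = d₁ − σ√T = 0.962131 − 0.903747 = 0.058384
risk-neutral PD = N(−d₂) = N(-0.058384) = 0.476721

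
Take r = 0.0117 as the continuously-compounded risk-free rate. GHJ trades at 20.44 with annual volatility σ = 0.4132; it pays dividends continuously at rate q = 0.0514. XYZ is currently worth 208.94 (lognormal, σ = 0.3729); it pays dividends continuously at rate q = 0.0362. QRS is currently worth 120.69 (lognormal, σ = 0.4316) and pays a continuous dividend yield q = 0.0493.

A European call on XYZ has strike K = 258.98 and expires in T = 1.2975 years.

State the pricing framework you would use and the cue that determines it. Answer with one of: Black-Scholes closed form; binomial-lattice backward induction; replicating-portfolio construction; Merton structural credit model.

framework: Black-Scholes closed form

Key observation: a European-exercise option on XYZ struck at 258.98 — a GBM underlying with constant parameters — admits an analytic price: the data contain no early exercise, no discrete tree, no debt structure.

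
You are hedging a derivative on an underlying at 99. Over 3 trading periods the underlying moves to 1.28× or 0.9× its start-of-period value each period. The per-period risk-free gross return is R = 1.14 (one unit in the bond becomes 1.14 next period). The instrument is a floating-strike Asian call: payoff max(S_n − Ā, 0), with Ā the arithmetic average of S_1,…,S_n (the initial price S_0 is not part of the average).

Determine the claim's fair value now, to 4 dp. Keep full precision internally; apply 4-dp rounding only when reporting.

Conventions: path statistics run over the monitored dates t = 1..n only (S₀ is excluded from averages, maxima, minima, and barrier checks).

price = 12.6253

No-arbitrage gives p* = (R−d)/(u−d) = 0.6316: enumerate every path, weight its payoff by its p*-probability, and discount by R^3.
Enumerate all 2^3 = 8 price paths (U = up ×1.28, D = down ×0.9); each path with k up-moves has probability p*^k·(1−p*)^(3−k).
DDD: Ā=80.4870, payoff=0.0000, prob=0.050007
UDD: Ā=114.4704, payoff=0.0000, prob=0.085727
DUD: Ā=101.9304, payoff=0.7128, prob=0.085727
UUD: Ā=144.9677, payoff=1.0138, prob=0.146960
DDU: Ā=90.6444, payoff=11.9988, prob=0.085727
UDU: Ā=128.9165, payoff=17.0650, prob=0.146960
DUU: Ā=116.3765, payoff=29.6050, prob=0.146960
UUU: Ā=165.5132, payoff=42.1048, prob=0.251932
Price = Σ prob·payoff / R^3 = 18.704872 / 1.481544 = 12.6253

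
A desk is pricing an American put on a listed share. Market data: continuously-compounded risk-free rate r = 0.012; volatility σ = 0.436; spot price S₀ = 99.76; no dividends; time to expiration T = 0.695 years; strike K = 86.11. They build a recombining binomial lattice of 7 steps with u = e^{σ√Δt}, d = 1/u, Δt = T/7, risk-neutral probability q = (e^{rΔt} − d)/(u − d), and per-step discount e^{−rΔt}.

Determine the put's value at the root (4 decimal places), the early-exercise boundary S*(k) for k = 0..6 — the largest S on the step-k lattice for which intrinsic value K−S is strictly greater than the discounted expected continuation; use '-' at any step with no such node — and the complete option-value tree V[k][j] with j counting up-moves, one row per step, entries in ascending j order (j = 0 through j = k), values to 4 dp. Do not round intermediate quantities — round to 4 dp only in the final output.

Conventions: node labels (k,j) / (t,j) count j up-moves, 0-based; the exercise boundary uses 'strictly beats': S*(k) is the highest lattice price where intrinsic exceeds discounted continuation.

Δt=0.09929, u=1.14727, d=0.87164, q=0.47003, disc=e^(-rΔt)=0.99881
k=7 terminal: V=max(K-S,0) → 47.9765 35.9179 20.0462 0.0000 0.0000 0.0000 0.0000 0.0000
k=6: j=0 S=43.7493 intr=42.3607 cont=42.2582 V=42.3607[EX]; j=1 S=57.5837 intr=28.5263 cont=28.4238 V=28.5263[EX]; j=2 S=75.7928 intr=10.3172 cont=10.6112 V=10.6112[hold]; j=3 S=99.7600 intr=0.0000 cont=0.0000 V=0.0000[hold]; j=4 S=131.3061 intr=0.0000 cont=0.0000 V=0.0000[hold]; j=5 S=172.8277 intr=0.0000 cont=0.0000 V=0.0000[hold]; j=6 S=227.4793 intr=0.0000 cont=0.0000 V=0.0000[hold]  S*(6)=57.5837
k=5: j=0 S=50.1921 intr=35.9179 cont=35.8154 V=35.9179[EX]; j=1 S=66.0638 intr=20.0462 cont=20.0816 V=20.0816[hold]; j=2 S=86.9545 intr=0.0000 cont=5.6169 V=5.6169[hold]; j=3 S=114.4513 intr=0.0000 cont=0.0000 V=0.0000[hold]; j=4 S=150.6431 intr=0.0000 cont=0.0000 V=0.0000[hold]; j=5 S=198.2794 intr=0.0000 cont=0.0000 V=0.0000[hold]  S*(5)=50.1921
k=4: j=0 S=57.5837 intr=28.5263 cont=28.4404 V=28.5263[EX]; j=1 S=75.7928 intr=10.3172 cont=13.2669 V=13.2669[hold]; j=2 S=99.7600 intr=0.0000 cont=2.9732 V=2.9732[hold]; j=3 S=131.3061 intr=0.0000 cont=0.0000 V=0.0000[hold]; j=4 S=172.8277 intr=0.0000 cont=0.0000 V=0.0000[hold]  S*(4)=57.5837
k=3: j=0 S=66.0638 intr=20.0462 cont=21.3284 V=21.3284[hold]; j=1 S=86.9545 intr=0.0000 cont=8.4185 V=8.4185[hold]; j=2 S=114.4513 intr=0.0000 cont=1.5738 V=1.5738[hold]; j=3 S=150.6431 intr=0.0000 cont=0.0000 V=0.0000[hold]  S*(3)=-
k=2: j=0 S=75.7928 intr=10.3172 cont=15.2422 V=15.2422[hold]; j=1 S=99.7600 intr=0.0000 cont=5.1951 V=5.1951[hold]; j=2 S=131.3061 intr=0.0000 cont=0.8331 V=0.8331[hold]  S*(2)=-
k=1: j=0 S=86.9545 intr=0.0000 cont=10.5072 V=10.5072[hold]; j=1 S=114.4513 intr=0.0000 cont=3.1410 V=3.1410[hold]  S*(1)=-
k=0: j=0 S=99.7600 intr=0.0000 cont=7.0364 V=7.0364[hold]  S*(0)=-

price = 7.0364
boundary = - - - - 57.5837 50.1921 57.5837
tree:
7.0364
10.5072 3.1410
15.2422 5.1951 0.8331
21.3284 8.4185 1.5738 0.0000
28.5263 13.2669 2.9732 0.0000 0.0000
35.9179 20.0816 5.6169 0.0000 0.0000 0.0000
42.3607 28.5263 10.6112 0.0000 0.0000 0.0000 0.0000
47.9765 35.9179 20.0462 0.0000 0.0000 0.0000 0.0000 0.0000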